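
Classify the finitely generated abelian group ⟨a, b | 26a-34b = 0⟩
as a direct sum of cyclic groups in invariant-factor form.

Answer: M ≅ ℤ^1 ⊕ ℤ/2

Derivation:
rank_ℚ(R)=1; free=2−1=1
SNF(R) diag = [2] → torsion [2]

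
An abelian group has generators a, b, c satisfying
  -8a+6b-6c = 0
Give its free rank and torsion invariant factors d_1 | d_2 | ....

rank_ℚ(R)=1; free=3−1=2
SNF(R) diag = [2] → torsion [2]

Answer: M ≅ ℤ^2 ⊕ ℤ/2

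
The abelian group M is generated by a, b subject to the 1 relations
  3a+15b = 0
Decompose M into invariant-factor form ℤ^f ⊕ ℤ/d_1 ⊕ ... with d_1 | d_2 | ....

Answer: M ≅ ℤ^1 ⊕ ℤ/3

Derivation:
rank_ℚ(R)=1; free=2−1=1
SNF(R) diag = [3] → torsion [3]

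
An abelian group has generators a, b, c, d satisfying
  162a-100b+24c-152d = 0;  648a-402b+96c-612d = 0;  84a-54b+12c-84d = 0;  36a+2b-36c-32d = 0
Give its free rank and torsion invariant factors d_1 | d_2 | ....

Answer: M ≅ ℤ/2 ⊕ ℤ/6 ⊕ ℤ/12 ⊕ ℤ/36

Derivation:
rank_ℚ(R)=4; free=4−4=0
SNF(R) diag = [2, 6, 12, 36] → torsion [2, 6, 12, 36]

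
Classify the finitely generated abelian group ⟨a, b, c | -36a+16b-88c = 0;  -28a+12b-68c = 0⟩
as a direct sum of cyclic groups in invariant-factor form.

Answer: M ≅ ℤ^1 ⊕ ℤ/4 ⊕ ℤ/4

Derivation:
rank_ℚ(R)=2; free=3−2=1
SNF(R) diag = [4, 4] → torsion [4, 4]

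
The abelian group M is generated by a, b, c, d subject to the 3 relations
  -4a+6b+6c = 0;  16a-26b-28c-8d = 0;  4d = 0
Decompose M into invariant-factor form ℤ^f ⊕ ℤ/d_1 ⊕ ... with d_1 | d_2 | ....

Answer: M ≅ ℤ^1 ⊕ ℤ/2 ⊕ ℤ/2 ⊕ ℤ/4

Derivation:
rank_ℚ(R)=3; free=4−3=1
SNF(R) diag = [2, 2, 4] → torsion [2, 2, 4]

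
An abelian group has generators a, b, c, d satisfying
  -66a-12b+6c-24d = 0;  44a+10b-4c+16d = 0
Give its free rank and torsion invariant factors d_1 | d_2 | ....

Answer: M ≅ ℤ^2 ⊕ ℤ/2 ⊕ ℤ/6

Derivation:
rank_ℚ(R)=2; free=4−2=2
SNF(R) diag = [2, 6] → torsion [2, 6]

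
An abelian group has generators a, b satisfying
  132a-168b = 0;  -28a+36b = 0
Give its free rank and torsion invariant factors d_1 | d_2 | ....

Answer: M ≅ ℤ/4 ⊕ ℤ/12

Derivation:
rank_ℚ(R)=2; free=2−2=0
SNF(R) diag = [4, 12] → torsion [4, 12]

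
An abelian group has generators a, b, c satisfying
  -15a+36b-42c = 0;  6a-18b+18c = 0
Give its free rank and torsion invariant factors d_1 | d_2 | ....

Answer: M ≅ ℤ^1 ⊕ ℤ/3 ⊕ ℤ/6

Derivation:
rank_ℚ(R)=2; free=3−2=1
SNF(R) diag = [3, 6] → torsion [3, 6]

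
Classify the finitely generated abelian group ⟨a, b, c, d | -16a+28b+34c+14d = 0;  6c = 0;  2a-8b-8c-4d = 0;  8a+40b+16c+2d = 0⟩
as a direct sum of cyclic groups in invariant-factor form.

Answer: M ≅ ℤ/2 ⊕ ℤ/6 ⊕ ℤ/18 ⊕ ℤ/36

Derivation:
rank_ℚ(R)=4; free=4−4=0
SNF(R) diag = [2, 6, 18, 36] → torsion [2, 6, 18, 36]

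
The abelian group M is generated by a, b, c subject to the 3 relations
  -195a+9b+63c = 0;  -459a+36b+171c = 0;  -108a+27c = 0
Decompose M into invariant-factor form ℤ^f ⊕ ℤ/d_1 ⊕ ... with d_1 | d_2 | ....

rank_ℚ(R)=3; free=3−3=0
SNF(R) diag = [3, 9, 27] → torsion [3, 9, 27]

Answer: M ≅ ℤ/3 ⊕ ℤ/9 ⊕ ℤ/27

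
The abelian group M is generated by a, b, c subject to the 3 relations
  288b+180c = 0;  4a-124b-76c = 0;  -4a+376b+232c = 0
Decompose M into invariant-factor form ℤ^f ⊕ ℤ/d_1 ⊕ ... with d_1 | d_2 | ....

rank_ℚ(R)=3; free=3−3=0
SNF(R) diag = [4, 12, 36] → torsion [4, 12, 36]

Answer: M ≅ ℤ/4 ⊕ ℤ/12 ⊕ ℤ/36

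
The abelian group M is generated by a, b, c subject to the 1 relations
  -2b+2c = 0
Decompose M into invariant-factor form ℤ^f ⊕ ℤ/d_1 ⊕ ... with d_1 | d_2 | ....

Answer: M ≅ ℤ^2 ⊕ ℤ/2

Derivation:
rank_ℚ(R)=1; free=3−1=2
SNF(R) diag = [2] → torsion [2]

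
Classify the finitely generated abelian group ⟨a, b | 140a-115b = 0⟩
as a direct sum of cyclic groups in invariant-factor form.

rank_ℚ(R)=1; free=2−1=1
SNF(R) diag = [5] → torsion [5]

Answer: M ≅ ℤ^1 ⊕ ℤ/5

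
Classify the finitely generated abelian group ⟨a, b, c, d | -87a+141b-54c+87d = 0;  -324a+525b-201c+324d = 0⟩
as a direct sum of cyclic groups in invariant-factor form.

Answer: M ≅ ℤ^2 ⊕ ℤ/3 ⊕ ℤ/3

Derivation:
rank_ℚ(R)=2; free=4−2=2
SNF(R) diag = [3, 3] → torsion [3, 3]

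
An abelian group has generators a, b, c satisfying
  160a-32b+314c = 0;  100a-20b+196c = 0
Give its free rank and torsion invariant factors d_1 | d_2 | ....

Answer: M ≅ ℤ^1 ⊕ ℤ/2 ⊕ ℤ/4

Derivation:
rank_ℚ(R)=2; free=3−2=1
SNF(R) diag = [2, 4] → torsion [2, 4]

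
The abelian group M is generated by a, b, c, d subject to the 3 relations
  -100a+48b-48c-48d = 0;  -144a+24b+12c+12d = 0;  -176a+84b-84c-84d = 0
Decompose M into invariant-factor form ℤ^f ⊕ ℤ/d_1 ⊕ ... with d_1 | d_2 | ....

Answer: M ≅ ℤ^1 ⊕ ℤ/4 ⊕ ℤ/12 ⊕ ℤ/36

Derivation:
rank_ℚ(R)=3; free=4−3=1
SNF(R) diag = [4, 12, 36] → torsion [4, 12, 36]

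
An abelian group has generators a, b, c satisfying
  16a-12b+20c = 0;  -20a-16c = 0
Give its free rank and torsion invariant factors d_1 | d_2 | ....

Answer: M ≅ ℤ^1 ⊕ ℤ/4 ⊕ ℤ/12

Derivation:
rank_ℚ(R)=2; free=3−2=1
SNF(R) diag = [4, 12] → torsion [4, 12]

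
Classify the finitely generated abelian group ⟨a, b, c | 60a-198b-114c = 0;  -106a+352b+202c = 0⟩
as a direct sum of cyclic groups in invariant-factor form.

rank_ℚ(R)=2; free=3−2=1
SNF(R) diag = [2, 6] → torsion [2, 6]

Answer: M ≅ ℤ^1 ⊕ ℤ/2 ⊕ ℤ/6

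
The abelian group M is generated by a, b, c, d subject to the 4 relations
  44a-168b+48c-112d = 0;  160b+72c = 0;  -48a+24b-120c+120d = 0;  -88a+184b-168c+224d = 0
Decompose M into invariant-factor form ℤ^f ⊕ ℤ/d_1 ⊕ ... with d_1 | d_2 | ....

Answer: M ≅ ℤ/4 ⊕ ℤ/8 ⊕ ℤ/24 ⊕ ℤ/72

Derivation:
rank_ℚ(R)=4; free=4−4=0
SNF(R) diag = [4, 8, 24, 72] → torsion [4, 8, 24, 72]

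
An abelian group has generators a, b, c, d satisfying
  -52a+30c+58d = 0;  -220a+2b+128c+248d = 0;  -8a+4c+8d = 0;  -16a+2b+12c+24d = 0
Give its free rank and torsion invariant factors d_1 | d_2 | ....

rank_ℚ(R)=4; free=4−4=0
SNF(R) diag = [2, 2, 4, 4] → torsion [2, 2, 4, 4]

Answer: M ≅ ℤ/2 ⊕ ℤ/2 ⊕ ℤ/4 ⊕ ℤ/4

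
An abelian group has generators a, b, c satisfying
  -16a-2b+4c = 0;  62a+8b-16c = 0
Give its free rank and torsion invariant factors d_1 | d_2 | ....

Answer: M ≅ ℤ^1 ⊕ ℤ/2 ⊕ ℤ/2

Derivation:
rank_ℚ(R)=2; free=3−2=1
SNF(R) diag = [2, 2] → torsion [2, 2]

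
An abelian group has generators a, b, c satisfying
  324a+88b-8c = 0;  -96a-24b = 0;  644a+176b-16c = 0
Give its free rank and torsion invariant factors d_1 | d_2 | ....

Answer: M ≅ ℤ/4 ⊕ ℤ/8 ⊕ ℤ/24

Derivation:
rank_ℚ(R)=3; free=3−3=0
SNF(R) diag = [4, 8, 24] → torsion [4, 8, 24]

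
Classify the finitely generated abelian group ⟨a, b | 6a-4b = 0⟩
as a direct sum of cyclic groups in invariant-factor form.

rank_ℚ(R)=1; free=2−1=1
SNF(R) diag = [2] → torsion [2]

Answer: M ≅ ℤ^1 ⊕ ℤ/2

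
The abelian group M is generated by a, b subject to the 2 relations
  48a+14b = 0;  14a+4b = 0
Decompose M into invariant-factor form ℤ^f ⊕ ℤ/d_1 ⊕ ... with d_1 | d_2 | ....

Answer: M ≅ ℤ/2 ⊕ ℤ/2

Derivation:
rank_ℚ(R)=2; free=2−2=0
SNF(R) diag = [2, 2] → torsion [2, 2]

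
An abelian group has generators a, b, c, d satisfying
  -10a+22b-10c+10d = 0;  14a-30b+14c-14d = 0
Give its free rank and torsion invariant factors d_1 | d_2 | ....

Answer: M ≅ ℤ^2 ⊕ ℤ/2 ⊕ ℤ/4

Derivation:
rank_ℚ(R)=2; free=4−2=2
SNF(R) diag = [2, 4] → torsion [2, 4]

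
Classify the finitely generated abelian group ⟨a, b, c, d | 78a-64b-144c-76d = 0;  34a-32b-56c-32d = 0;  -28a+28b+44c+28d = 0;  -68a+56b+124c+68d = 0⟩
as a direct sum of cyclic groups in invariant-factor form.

Answer: M ≅ ℤ/2 ⊕ ℤ/4 ⊕ ℤ/12 ⊕ ℤ/12

Derivation:
rank_ℚ(R)=4; free=4−4=0
SNF(R) diag = [2, 4, 12, 12] → torsion [2, 4, 12, 12]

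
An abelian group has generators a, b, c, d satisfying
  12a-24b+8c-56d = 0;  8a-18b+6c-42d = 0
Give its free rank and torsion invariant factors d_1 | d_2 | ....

rank_ℚ(R)=2; free=4−2=2
SNF(R) diag = [2, 4] → torsion [2, 4]

Answer: M ≅ ℤ^2 ⊕ ℤ/2 ⊕ ℤ/4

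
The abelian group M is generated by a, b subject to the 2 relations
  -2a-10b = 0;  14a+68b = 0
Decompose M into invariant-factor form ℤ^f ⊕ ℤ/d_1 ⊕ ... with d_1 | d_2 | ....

rank_ℚ(R)=2; free=2−2=0
SNF(R) diag = [2, 2] → torsion [2, 2]

Answer: M ≅ ℤ/2 ⊕ ℤ/2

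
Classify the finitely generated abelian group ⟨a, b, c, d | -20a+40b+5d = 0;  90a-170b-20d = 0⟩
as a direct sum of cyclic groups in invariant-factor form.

Answer: M ≅ ℤ^2 ⊕ ℤ/5 ⊕ ℤ/10

Derivation:
rank_ℚ(R)=2; free=4−2=2
SNF(R) diag = [5, 10] → torsion [5, 10]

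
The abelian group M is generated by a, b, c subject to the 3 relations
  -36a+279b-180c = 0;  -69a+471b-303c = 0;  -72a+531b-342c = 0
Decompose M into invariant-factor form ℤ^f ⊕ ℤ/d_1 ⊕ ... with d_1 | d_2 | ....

rank_ℚ(R)=3; free=3−3=0
SNF(R) diag = [3, 9, 18] → torsion [3, 9, 18]

Answer: M ≅ ℤ/3 ⊕ ℤ/9 ⊕ ℤ/18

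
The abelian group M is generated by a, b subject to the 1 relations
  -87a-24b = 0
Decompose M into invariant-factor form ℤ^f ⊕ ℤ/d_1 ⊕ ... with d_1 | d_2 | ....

Answer: M ≅ ℤ^1 ⊕ ℤ/3

Derivation:
rank_ℚ(R)=1; free=2−1=1
SNF(R) diag = [3] → torsion [3]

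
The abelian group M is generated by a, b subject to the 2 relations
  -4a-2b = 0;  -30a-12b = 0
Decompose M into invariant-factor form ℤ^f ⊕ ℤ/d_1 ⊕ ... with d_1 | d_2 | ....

Answer: M ≅ ℤ/2 ⊕ ℤ/6

Derivation:
rank_ℚ(R)=2; free=2−2=0
SNF(R) diag = [2, 6] → torsion [2, 6]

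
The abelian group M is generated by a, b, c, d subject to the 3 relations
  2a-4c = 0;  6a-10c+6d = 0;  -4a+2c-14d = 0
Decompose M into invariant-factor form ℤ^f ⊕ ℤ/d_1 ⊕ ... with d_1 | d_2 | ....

Answer: M ≅ ℤ^1 ⊕ ℤ/2 ⊕ ℤ/2 ⊕ ℤ/4

Derivation:
rank_ℚ(R)=3; free=4−3=1
SNF(R) diag = [2, 2, 4] → torsion [2, 2, 4]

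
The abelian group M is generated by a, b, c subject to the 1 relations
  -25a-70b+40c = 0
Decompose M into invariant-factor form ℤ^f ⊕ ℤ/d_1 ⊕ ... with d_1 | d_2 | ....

rank_ℚ(R)=1; free=3−1=2
SNF(R) diag = [5] → torsion [5]

Answer: M ≅ ℤ^2 ⊕ ℤ/5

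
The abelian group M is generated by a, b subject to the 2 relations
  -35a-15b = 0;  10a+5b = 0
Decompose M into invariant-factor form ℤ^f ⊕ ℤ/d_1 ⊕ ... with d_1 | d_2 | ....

Answer: M ≅ ℤ/5 ⊕ ℤ/5

Derivation:
rank_ℚ(R)=2; free=2−2=0
SNF(R) diag = [5, 5] → torsion [5, 5]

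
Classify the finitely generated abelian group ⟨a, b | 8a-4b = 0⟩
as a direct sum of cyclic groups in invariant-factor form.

Answer: M ≅ ℤ^1 ⊕ ℤ/4

Derivation:
rank_ℚ(R)=1; free=2−1=1
SNF(R) diag = [4] → torsion [4]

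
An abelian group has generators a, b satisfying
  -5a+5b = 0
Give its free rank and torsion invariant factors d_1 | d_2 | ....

Answer: M ≅ ℤ^1 ⊕ ℤ/5

Derivation:
rank_ℚ(R)=1; free=2−1=1
SNF(R) diag = [5] → torsion [5]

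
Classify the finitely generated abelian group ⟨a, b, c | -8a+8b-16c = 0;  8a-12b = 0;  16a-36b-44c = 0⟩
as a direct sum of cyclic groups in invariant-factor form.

Answer: M ≅ ℤ/4 ⊕ ℤ/4 ⊕ ℤ/8

Derivation:
rank_ℚ(R)=3; free=3−3=0
SNF(R) diag = [4, 4, 8] → torsion [4, 4, 8]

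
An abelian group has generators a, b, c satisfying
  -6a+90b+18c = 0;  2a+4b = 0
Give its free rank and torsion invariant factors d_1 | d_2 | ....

rank_ℚ(R)=2; free=3−2=1
SNF(R) diag = [2, 6] → torsion [2, 6]

Answer: M ≅ ℤ^1 ⊕ ℤ/2 ⊕ ℤ/6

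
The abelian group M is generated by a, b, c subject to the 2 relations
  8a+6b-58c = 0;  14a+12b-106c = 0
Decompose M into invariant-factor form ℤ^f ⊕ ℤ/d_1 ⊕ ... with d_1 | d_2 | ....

Answer: M ≅ ℤ^1 ⊕ ℤ/2 ⊕ ℤ/6

Derivation:
rank_ℚ(R)=2; free=3−2=1
SNF(R) diag = [2, 6] → torsion [2, 6]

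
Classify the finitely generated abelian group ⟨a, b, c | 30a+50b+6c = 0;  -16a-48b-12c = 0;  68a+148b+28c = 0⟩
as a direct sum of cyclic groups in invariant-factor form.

rank_ℚ(R)=3; free=3−3=0
SNF(R) diag = [2, 4, 8] → torsion [2, 4, 8]

Answer: M ≅ ℤ/2 ⊕ ℤ/4 ⊕ ℤ/8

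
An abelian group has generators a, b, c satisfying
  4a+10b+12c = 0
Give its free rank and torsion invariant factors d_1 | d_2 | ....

rank_ℚ(R)=1; free=3−1=2
SNF(R) diag = [2] → torsion [2]

Answer: M ≅ ℤ^2 ⊕ ℤ/2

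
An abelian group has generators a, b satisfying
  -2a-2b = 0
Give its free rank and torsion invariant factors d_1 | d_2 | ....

rank_ℚ(R)=1; free=2−1=1
SNF(R) diag = [2] → torsion [2]

Answer: M ≅ ℤ^1 ⊕ ℤ/2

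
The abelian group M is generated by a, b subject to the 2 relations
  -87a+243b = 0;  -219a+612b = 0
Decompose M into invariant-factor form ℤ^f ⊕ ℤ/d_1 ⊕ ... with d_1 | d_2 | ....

rank_ℚ(R)=2; free=2−2=0
SNF(R) diag = [3, 9] → torsion [3, 9]

Answer: M ≅ ℤ/3 ⊕ ℤ/9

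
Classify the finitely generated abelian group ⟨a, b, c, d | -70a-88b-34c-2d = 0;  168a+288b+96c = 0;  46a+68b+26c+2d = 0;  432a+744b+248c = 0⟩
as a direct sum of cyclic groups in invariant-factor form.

rank_ℚ(R)=4; free=4−4=0
SNF(R) diag = [2, 4, 8, 24] → torsion [2, 4, 8, 24]

Answer: M ≅ ℤ/2 ⊕ ℤ/4 ⊕ ℤ/8 ⊕ ℤ/24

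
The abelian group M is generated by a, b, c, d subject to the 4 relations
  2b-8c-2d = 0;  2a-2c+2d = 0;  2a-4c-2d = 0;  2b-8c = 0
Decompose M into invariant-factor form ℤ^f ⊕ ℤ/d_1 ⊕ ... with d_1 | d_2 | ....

rank_ℚ(R)=4; free=4−4=0
SNF(R) diag = [2, 2, 2, 2] → torsion [2, 2, 2, 2]

Answer: M ≅ ℤ/2 ⊕ ℤ/2 ⊕ ℤ/2 ⊕ ℤ/2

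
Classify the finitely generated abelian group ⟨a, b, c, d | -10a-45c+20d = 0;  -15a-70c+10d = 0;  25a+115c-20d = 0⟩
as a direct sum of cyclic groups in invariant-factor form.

Answer: M ≅ ℤ^1 ⊕ ℤ/5 ⊕ ℤ/5 ⊕ ℤ/10

Derivation:
rank_ℚ(R)=3; free=4−3=1
SNF(R) diag = [5, 5, 10] → torsion [5, 5, 10]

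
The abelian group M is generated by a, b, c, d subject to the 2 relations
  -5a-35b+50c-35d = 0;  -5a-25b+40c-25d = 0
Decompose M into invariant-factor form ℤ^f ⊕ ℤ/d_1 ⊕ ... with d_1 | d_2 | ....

Answer: M ≅ ℤ^2 ⊕ ℤ/5 ⊕ ℤ/10

Derivation:
rank_ℚ(R)=2; free=4−2=2
SNF(R) diag = [5, 10] → torsion [5, 10]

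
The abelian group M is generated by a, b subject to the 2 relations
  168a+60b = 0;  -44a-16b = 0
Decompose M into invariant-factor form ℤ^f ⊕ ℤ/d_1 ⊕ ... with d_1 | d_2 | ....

rank_ℚ(R)=2; free=2−2=0
SNF(R) diag = [4, 12] → torsion [4, 12]

Answer: M ≅ ℤ/4 ⊕ ℤ/12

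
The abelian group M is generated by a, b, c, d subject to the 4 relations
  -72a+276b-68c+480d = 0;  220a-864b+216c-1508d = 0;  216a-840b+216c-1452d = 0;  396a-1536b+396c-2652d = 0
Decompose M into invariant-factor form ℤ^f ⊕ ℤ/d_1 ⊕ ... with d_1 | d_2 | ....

Answer: M ≅ ℤ/4 ⊕ ℤ/4 ⊕ ℤ/12 ⊕ ℤ/36

Derivation:
rank_ℚ(R)=4; free=4−4=0
SNF(R) diag = [4, 4, 12, 36] → torsion [4, 4, 12, 36]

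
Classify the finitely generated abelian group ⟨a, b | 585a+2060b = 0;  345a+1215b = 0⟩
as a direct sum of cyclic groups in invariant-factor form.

rank_ℚ(R)=2; free=2−2=0
SNF(R) diag = [5, 15] → torsion [5, 15]

Answer: M ≅ ℤ/5 ⊕ ℤ/15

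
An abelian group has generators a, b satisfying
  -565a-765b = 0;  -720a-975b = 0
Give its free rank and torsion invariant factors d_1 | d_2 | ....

rank_ℚ(R)=2; free=2−2=0
SNF(R) diag = [5, 15] → torsion [5, 15]

Answer: M ≅ ℤ/5 ⊕ ℤ/15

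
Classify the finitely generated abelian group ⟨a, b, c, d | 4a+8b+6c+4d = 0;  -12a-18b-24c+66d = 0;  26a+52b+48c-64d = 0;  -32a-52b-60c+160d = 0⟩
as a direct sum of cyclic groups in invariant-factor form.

Answer: M ≅ ℤ/2 ⊕ ℤ/6 ⊕ ℤ/18 ⊕ ℤ/36

Derivation:
rank_ℚ(R)=4; free=4−4=0
SNF(R) diag = [2, 6, 18, 36] → torsion [2, 6, 18, 36]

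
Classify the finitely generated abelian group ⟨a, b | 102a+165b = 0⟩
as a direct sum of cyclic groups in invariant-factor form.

Answer: M ≅ ℤ^1 ⊕ ℤ/3

Derivation:
rank_ℚ(R)=1; free=2−1=1
SNF(R) diag = [3] → torsion [3]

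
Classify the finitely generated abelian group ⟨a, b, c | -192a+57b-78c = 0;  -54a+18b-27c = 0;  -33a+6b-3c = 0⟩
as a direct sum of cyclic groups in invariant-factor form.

Answer: M ≅ ℤ/3 ⊕ ℤ/9 ⊕ ℤ/9

Derivation:
rank_ℚ(R)=3; free=3−3=0
SNF(R) diag = [3, 9, 9] → torsion [3, 9, 9]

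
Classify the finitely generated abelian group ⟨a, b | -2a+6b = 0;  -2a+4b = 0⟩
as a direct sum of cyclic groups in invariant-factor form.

Answer: M ≅ ℤ/2 ⊕ ℤ/2

Derivation:
rank_ℚ(R)=2; free=2−2=0
SNF(R) diag = [2, 2] → torsion [2, 2]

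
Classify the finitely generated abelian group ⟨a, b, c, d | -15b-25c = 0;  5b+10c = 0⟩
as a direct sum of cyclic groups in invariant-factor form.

Answer: M ≅ ℤ^2 ⊕ ℤ/5 ⊕ ℤ/5

Derivation:
rank_ℚ(R)=2; free=4−2=2
SNF(R) diag = [5, 5] → torsion [5, 5]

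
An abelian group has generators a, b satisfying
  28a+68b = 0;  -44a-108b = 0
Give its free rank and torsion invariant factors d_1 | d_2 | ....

Answer: M ≅ ℤ/4 ⊕ ℤ/8

Derivation:
rank_ℚ(R)=2; free=2−2=0
SNF(R) diag = [4, 8] → torsion [4, 8]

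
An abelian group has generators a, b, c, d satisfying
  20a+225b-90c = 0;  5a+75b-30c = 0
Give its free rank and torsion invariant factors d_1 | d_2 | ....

rank_ℚ(R)=2; free=4−2=2
SNF(R) diag = [5, 15] → torsion [5, 15]

Answer: M ≅ ℤ^2 ⊕ ℤ/5 ⊕ ℤ/15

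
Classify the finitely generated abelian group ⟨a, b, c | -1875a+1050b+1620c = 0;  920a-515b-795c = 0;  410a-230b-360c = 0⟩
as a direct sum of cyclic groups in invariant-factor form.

rank_ℚ(R)=3; free=3−3=0
SNF(R) diag = [5, 15, 30] → torsion [5, 15, 30]

Answer: M ≅ ℤ/5 ⊕ ℤ/15 ⊕ ℤ/30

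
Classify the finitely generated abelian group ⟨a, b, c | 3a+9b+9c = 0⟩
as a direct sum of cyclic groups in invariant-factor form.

Answer: M ≅ ℤ^2 ⊕ ℤ/3

Derivation:
rank_ℚ(R)=1; free=3−1=2
SNF(R) diag = [3] → torsion [3]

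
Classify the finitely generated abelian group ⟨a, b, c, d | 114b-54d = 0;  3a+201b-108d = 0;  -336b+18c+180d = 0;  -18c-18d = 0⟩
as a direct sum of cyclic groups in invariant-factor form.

Answer: M ≅ ℤ/3 ⊕ ℤ/6 ⊕ ℤ/18 ⊕ ℤ/54

Derivation:
rank_ℚ(R)=4; free=4−4=0
SNF(R) diag = [3, 6, 18, 54] → torsion [3, 6, 18, 54]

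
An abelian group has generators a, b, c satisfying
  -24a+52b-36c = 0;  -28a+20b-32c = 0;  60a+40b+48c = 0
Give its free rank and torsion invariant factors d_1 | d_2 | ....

Answer: M ≅ ℤ/4 ⊕ ℤ/4 ⊕ ℤ/12

Derivation:
rank_ℚ(R)=3; free=3−3=0
SNF(R) diag = [4, 4, 12] → torsion [4, 4, 12]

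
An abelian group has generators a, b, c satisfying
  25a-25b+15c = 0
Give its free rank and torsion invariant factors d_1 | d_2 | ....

Answer: M ≅ ℤ^2 ⊕ ℤ/5

Derivation:
rank_ℚ(R)=1; free=3−1=2
SNF(R) diag = [5] → torsion [5]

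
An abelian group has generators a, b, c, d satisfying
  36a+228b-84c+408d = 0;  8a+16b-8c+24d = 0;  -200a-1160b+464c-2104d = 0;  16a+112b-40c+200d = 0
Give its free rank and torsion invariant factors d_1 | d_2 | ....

Answer: M ≅ ℤ/4 ⊕ ℤ/8 ⊕ ℤ/24 ⊕ ℤ/48

Derivation:
rank_ℚ(R)=4; free=4−4=0
SNF(R) diag = [4, 8, 24, 48] → torsion [4, 8, 24, 48]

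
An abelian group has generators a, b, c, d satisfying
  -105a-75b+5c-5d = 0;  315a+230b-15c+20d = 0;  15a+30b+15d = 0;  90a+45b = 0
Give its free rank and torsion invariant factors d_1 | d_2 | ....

rank_ℚ(R)=4; free=4−4=0
SNF(R) diag = [5, 5, 15, 45] → torsion [5, 5, 15, 45]

Answer: M ≅ ℤ/5 ⊕ ℤ/5 ⊕ ℤ/15 ⊕ ℤ/45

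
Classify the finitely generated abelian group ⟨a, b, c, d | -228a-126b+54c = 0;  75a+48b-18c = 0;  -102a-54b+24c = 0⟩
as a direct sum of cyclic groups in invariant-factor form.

Answer: M ≅ ℤ^1 ⊕ ℤ/3 ⊕ ℤ/6 ⊕ ℤ/6

Derivation:
rank_ℚ(R)=3; free=4−3=1
SNF(R) diag = [3, 6, 6] → torsion [3, 6, 6]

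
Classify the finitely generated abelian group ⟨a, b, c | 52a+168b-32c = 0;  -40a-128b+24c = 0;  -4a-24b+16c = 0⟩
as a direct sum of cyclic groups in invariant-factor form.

Answer: M ≅ ℤ/4 ⊕ ℤ/8 ⊕ ℤ/16

Derivation:
rank_ℚ(R)=3; free=3−3=0
SNF(R) diag = [4, 8, 16] → torsion [4, 8, 16]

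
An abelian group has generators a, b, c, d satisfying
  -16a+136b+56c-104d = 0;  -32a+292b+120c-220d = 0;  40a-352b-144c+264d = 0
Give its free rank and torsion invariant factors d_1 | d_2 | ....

Answer: M ≅ ℤ^1 ⊕ ℤ/4 ⊕ ℤ/8 ⊕ ℤ/8

Derivation:
rank_ℚ(R)=3; free=4−3=1
SNF(R) diag = [4, 8, 8] → torsion [4, 8, 8]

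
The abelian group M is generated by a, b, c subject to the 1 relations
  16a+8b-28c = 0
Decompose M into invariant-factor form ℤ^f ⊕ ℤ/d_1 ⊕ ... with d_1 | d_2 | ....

Answer: M ≅ ℤ^2 ⊕ ℤ/4

Derivation:
rank_ℚ(R)=1; free=3−1=2
SNF(R) diag = [4] → torsion [4]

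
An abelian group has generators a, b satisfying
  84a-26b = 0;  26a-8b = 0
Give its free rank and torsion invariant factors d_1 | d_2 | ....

Answer: M ≅ ℤ/2 ⊕ ℤ/2

Derivation:
rank_ℚ(R)=2; free=2−2=0
SNF(R) diag = [2, 2] → torsion [2, 2]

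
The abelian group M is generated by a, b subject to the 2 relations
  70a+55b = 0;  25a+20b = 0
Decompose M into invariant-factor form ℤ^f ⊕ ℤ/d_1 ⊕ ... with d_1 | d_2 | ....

rank_ℚ(R)=2; free=2−2=0
SNF(R) diag = [5, 5] → torsion [5, 5]

Answer: M ≅ ℤ/5 ⊕ ℤ/5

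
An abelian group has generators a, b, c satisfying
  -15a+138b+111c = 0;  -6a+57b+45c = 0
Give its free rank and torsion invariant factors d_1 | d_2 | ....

Answer: M ≅ ℤ^1 ⊕ ℤ/3 ⊕ ℤ/3

Derivation:
rank_ℚ(R)=2; free=3−2=1
SNF(R) diag = [3, 3] → torsion [3, 3]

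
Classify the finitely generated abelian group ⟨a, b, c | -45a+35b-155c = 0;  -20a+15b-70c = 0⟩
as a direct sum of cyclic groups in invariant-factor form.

rank_ℚ(R)=2; free=3−2=1
SNF(R) diag = [5, 5] → torsion [5, 5]

Answer: M ≅ ℤ^1 ⊕ ℤ/5 ⊕ ℤ/5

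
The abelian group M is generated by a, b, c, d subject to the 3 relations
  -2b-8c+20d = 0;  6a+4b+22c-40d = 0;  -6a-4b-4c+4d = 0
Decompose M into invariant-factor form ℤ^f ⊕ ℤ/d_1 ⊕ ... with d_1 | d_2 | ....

rank_ℚ(R)=3; free=4−3=1
SNF(R) diag = [2, 6, 18] → torsion [2, 6, 18]

Answer: M ≅ ℤ^1 ⊕ ℤ/2 ⊕ ℤ/6 ⊕ ℤ/18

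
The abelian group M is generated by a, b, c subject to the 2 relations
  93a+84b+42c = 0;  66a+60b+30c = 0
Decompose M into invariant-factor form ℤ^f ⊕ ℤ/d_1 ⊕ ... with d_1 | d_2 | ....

Answer: M ≅ ℤ^1 ⊕ ℤ/3 ⊕ ℤ/6

Derivation:
rank_ℚ(R)=2; free=3−2=1
SNF(R) diag = [3, 6] → torsion [3, 6]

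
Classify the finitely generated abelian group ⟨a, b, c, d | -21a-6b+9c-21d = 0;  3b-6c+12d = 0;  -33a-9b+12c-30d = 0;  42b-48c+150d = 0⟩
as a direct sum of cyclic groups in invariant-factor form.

rank_ℚ(R)=4; free=4−4=0
SNF(R) diag = [3, 3, 9, 18] → torsion [3, 3, 9, 18]

Answer: M ≅ ℤ/3 ⊕ ℤ/3 ⊕ ℤ/9 ⊕ ℤ/18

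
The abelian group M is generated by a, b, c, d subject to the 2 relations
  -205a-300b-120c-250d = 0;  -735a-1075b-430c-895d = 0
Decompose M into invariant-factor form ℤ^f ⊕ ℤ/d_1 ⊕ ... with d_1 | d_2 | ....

rank_ℚ(R)=2; free=4−2=2
SNF(R) diag = [5, 5] → torsion [5, 5]

Answer: M ≅ ℤ^2 ⊕ ℤ/5 ⊕ ℤ/5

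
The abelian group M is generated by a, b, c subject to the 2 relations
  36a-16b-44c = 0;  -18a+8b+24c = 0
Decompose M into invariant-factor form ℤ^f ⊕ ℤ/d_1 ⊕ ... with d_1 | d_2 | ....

Answer: M ≅ ℤ^1 ⊕ ℤ/2 ⊕ ℤ/4

Derivation:
rank_ℚ(R)=2; free=3−2=1
SNF(R) diag = [2, 4] → torsion [2, 4]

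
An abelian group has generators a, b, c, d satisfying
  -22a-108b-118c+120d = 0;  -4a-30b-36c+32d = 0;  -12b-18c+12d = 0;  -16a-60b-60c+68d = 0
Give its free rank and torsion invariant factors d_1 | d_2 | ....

rank_ℚ(R)=4; free=4−4=0
SNF(R) diag = [2, 2, 6, 12] → torsion [2, 2, 6, 12]

Answer: M ≅ ℤ/2 ⊕ ℤ/2 ⊕ ℤ/6 ⊕ ℤ/12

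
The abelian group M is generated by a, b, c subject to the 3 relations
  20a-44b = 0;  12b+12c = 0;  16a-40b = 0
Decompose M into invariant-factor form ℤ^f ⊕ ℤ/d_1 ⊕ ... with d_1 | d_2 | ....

Answer: M ≅ ℤ/4 ⊕ ℤ/12 ⊕ ℤ/24

Derivation:
rank_ℚ(R)=3; free=3−3=0
SNF(R) diag = [4, 12, 24] → torsion [4, 12, 24]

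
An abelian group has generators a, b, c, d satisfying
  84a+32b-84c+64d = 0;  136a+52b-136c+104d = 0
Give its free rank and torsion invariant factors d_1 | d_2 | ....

Answer: M ≅ ℤ^2 ⊕ ℤ/4 ⊕ ℤ/4

Derivation:
rank_ℚ(R)=2; free=4−2=2
SNF(R) diag = [4, 4] → torsion [4, 4]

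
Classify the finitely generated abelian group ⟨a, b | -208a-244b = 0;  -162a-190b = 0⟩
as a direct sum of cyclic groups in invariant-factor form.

rank_ℚ(R)=2; free=2−2=0
SNF(R) diag = [2, 4] → torsion [2, 4]

Answer: M ≅ ℤ/2 ⊕ ℤ/4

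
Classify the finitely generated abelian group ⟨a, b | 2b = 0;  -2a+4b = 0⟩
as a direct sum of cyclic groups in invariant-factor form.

rank_ℚ(R)=2; free=2−2=0
SNF(R) diag = [2, 2] → torsion [2, 2]

Answer: M ≅ ℤ/2 ⊕ ℤ/2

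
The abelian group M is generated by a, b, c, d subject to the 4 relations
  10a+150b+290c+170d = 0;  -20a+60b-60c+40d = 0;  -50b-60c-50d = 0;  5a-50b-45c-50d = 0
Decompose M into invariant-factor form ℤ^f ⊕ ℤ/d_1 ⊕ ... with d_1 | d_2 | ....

Answer: M ≅ ℤ/5 ⊕ ℤ/10 ⊕ ℤ/20 ⊕ ℤ/40

Derivation:
rank_ℚ(R)=4; free=4−4=0
SNF(R) diag = [5, 10, 20, 40] → torsion [5, 10, 20, 40]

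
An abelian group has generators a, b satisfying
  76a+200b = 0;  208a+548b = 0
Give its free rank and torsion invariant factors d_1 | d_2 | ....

Answer: M ≅ ℤ/4 ⊕ ℤ/12

Derivation:
rank_ℚ(R)=2; free=2−2=0
SNF(R) diag = [4, 12] → torsion [4, 12]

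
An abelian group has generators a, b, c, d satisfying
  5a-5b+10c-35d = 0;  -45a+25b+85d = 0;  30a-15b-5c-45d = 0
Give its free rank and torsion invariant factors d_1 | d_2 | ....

Answer: M ≅ ℤ^1 ⊕ ℤ/5 ⊕ ℤ/5 ⊕ ℤ/10

Derivation:
rank_ℚ(R)=3; free=4−3=1
SNF(R) diag = [5, 5, 10] → torsion [5, 5, 10]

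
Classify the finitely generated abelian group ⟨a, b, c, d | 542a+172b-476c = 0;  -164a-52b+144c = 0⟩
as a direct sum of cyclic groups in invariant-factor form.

rank_ℚ(R)=2; free=4−2=2
SNF(R) diag = [2, 4] → torsion [2, 4]

Answer: M ≅ ℤ^2 ⊕ ℤ/2 ⊕ ℤ/4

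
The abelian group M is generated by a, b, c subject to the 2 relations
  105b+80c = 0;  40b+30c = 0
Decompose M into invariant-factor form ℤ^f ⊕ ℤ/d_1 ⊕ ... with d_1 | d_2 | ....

Answer: M ≅ ℤ^1 ⊕ ℤ/5 ⊕ ℤ/10

Derivation:
rank_ℚ(R)=2; free=3−2=1
SNF(R) diag = [5, 10] → torsion [5, 10]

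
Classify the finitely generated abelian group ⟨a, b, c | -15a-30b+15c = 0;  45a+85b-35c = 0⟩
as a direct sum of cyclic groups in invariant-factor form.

Answer: M ≅ ℤ^1 ⊕ ℤ/5 ⊕ ℤ/15

Derivation:
rank_ℚ(R)=2; free=3−2=1
SNF(R) diag = [5, 15] → torsion [5, 15]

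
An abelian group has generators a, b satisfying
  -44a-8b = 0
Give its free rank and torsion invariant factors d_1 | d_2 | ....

rank_ℚ(R)=1; free=2−1=1
SNF(R) diag = [4] → torsion [4]

Answer: M ≅ ℤ^1 ⊕ ℤ/4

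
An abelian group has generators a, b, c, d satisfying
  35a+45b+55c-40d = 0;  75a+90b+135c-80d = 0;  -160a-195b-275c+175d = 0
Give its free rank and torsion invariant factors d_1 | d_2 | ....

rank_ℚ(R)=3; free=4−3=1
SNF(R) diag = [5, 5, 15] → torsion [5, 5, 15]

Answer: M ≅ ℤ^1 ⊕ ℤ/5 ⊕ ℤ/5 ⊕ ℤ/15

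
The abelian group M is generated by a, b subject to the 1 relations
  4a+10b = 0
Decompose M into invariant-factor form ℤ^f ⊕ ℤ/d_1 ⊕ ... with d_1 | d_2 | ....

rank_ℚ(R)=1; free=2−1=1
SNF(R) diag = [2] → torsion [2]

Answer: M ≅ ℤ^1 ⊕ ℤ/2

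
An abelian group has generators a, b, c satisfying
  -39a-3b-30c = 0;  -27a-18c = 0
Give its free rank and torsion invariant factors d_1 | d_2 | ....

rank_ℚ(R)=2; free=3−2=1
SNF(R) diag = [3, 9] → torsion [3, 9]

Answer: M ≅ ℤ^1 ⊕ ℤ/3 ⊕ ℤ/9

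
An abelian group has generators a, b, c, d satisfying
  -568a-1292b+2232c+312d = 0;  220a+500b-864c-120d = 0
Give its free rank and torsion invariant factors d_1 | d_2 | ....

rank_ℚ(R)=2; free=4−2=2
SNF(R) diag = [4, 12] → torsion [4, 12]

Answer: M ≅ ℤ^2 ⊕ ℤ/4 ⊕ ℤ/12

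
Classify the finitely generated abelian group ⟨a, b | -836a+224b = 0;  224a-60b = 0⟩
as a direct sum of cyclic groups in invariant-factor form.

rank_ℚ(R)=2; free=2−2=0
SNF(R) diag = [4, 4] → torsion [4, 4]

Answer: M ≅ ℤ/4 ⊕ ℤ/4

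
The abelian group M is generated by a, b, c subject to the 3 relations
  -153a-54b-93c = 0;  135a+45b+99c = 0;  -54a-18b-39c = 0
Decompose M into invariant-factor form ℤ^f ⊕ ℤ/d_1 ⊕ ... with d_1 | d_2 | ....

Answer: M ≅ ℤ/3 ⊕ ℤ/9 ⊕ ℤ/9

Derivation:
rank_ℚ(R)=3; free=3−3=0
SNF(R) diag = [3, 9, 9] → torsion [3, 9, 9]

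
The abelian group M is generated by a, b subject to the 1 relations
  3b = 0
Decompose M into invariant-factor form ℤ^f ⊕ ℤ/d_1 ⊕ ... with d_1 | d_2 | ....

Answer: M ≅ ℤ^1 ⊕ ℤ/3

Derivation:
rank_ℚ(R)=1; free=2−1=1
SNF(R) diag = [3] → torsion [3]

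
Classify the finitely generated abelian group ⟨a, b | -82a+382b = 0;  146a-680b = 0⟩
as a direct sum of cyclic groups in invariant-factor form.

Answer: M ≅ ℤ/2 ⊕ ℤ/6

Derivation:
rank_ℚ(R)=2; free=2−2=0
SNF(R) diag = [2, 6] → torsion [2, 6]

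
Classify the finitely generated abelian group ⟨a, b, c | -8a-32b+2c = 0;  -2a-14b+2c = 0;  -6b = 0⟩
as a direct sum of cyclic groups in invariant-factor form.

Answer: M ≅ ℤ/2 ⊕ ℤ/6 ⊕ ℤ/6

Derivation:
rank_ℚ(R)=3; free=3−3=0
SNF(R) diag = [2, 6, 6] → torsion [2, 6, 6]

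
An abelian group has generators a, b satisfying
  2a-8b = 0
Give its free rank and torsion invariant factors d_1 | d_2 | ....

Answer: M ≅ ℤ^1 ⊕ ℤ/2

Derivation:
rank_ℚ(R)=1; free=2−1=1
SNF(R) diag = [2] → torsion [2]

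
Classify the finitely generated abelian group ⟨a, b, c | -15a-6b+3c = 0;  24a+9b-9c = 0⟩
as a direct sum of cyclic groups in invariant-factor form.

Answer: M ≅ ℤ^1 ⊕ ℤ/3 ⊕ ℤ/3

Derivation:
rank_ℚ(R)=2; free=3−2=1
SNF(R) diag = [3, 3] → torsion [3, 3]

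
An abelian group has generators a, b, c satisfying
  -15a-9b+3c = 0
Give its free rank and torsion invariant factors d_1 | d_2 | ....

rank_ℚ(R)=1; free=3−1=2
SNF(R) diag = [3] → torsion [3]

Answer: M ≅ ℤ^2 ⊕ ℤ/3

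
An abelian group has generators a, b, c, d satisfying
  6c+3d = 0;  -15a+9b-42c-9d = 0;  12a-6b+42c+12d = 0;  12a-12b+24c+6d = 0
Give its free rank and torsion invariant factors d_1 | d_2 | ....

Answer: M ≅ ℤ/3 ⊕ ℤ/3 ⊕ ℤ/6 ⊕ ℤ/12

Derivation:
rank_ℚ(R)=4; free=4−4=0
SNF(R) diag = [3, 3, 6, 12] → torsion [3, 3, 6, 12]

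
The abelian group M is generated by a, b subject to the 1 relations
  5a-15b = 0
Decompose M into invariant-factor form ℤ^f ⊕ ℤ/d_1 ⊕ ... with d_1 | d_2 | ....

Answer: M ≅ ℤ^1 ⊕ ℤ/5

Derivation:
rank_ℚ(R)=1; free=2−1=1
SNF(R) diag = [5] → torsion [5]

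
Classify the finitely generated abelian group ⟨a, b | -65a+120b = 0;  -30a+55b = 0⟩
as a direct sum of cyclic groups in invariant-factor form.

Answer: M ≅ ℤ/5 ⊕ ℤ/5

Derivation:
rank_ℚ(R)=2; free=2−2=0
SNF(R) diag = [5, 5] → torsion [5, 5]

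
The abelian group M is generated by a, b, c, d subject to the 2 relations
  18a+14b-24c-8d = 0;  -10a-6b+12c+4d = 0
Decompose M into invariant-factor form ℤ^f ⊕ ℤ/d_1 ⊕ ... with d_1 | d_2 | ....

Answer: M ≅ ℤ^2 ⊕ ℤ/2 ⊕ ℤ/4

Derivation:
rank_ℚ(R)=2; free=4−2=2
SNF(R) diag = [2, 4] → torsion [2, 4]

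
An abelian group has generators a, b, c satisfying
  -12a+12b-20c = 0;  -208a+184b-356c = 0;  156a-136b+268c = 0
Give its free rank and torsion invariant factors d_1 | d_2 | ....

rank_ℚ(R)=3; free=3−3=0
SNF(R) diag = [4, 4, 4] → torsion [4, 4, 4]

Answer: M ≅ ℤ/4 ⊕ ℤ/4 ⊕ ℤ/4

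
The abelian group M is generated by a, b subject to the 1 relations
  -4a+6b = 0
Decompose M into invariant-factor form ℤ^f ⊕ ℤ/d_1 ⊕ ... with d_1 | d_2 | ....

rank_ℚ(R)=1; free=2−1=1
SNF(R) diag = [2] → torsion [2]

Answer: M ≅ ℤ^1 ⊕ ℤ/2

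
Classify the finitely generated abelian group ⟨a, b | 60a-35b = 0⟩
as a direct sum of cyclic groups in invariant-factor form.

rank_ℚ(R)=1; free=2−1=1
SNF(R) diag = [5] → torsion [5]

Answer: M ≅ ℤ^1 ⊕ ℤ/5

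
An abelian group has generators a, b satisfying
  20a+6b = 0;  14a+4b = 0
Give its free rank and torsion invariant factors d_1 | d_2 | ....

rank_ℚ(R)=2; free=2−2=0
SNF(R) diag = [2, 2] → torsion [2, 2]

Answer: M ≅ ℤ/2 ⊕ ℤ/2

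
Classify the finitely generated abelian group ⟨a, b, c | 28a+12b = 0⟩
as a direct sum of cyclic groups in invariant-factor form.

Answer: M ≅ ℤ^2 ⊕ ℤ/4

Derivation:
rank_ℚ(R)=1; free=3−1=2
SNF(R) diag = [4] → torsion [4]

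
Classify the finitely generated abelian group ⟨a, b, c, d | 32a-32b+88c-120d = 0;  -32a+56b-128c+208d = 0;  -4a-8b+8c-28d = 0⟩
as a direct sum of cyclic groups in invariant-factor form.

Answer: M ≅ ℤ^1 ⊕ ℤ/4 ⊕ ℤ/8 ⊕ ℤ/24

Derivation:
rank_ℚ(R)=3; free=4−3=1
SNF(R) diag = [4, 8, 24] → torsion [4, 8, 24]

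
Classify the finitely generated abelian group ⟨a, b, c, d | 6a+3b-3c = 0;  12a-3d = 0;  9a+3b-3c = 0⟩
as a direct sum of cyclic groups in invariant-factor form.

rank_ℚ(R)=3; free=4−3=1
SNF(R) diag = [3, 3, 3] → torsion [3, 3, 3]

Answer: M ≅ ℤ^1 ⊕ ℤ/3 ⊕ ℤ/3 ⊕ ℤ/3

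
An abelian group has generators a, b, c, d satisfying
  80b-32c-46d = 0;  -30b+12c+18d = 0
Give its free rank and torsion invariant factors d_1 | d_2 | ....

Answer: M ≅ ℤ^2 ⊕ ℤ/2 ⊕ ℤ/6

Derivation:
rank_ℚ(R)=2; free=4−2=2
SNF(R) diag = [2, 6] → torsion [2, 6]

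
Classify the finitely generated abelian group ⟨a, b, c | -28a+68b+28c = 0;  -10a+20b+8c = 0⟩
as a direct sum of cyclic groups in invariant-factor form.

Answer: M ≅ ℤ^1 ⊕ ℤ/2 ⊕ ℤ/4

Derivation:
rank_ℚ(R)=2; free=3−2=1
SNF(R) diag = [2, 4] → torsion [2, 4]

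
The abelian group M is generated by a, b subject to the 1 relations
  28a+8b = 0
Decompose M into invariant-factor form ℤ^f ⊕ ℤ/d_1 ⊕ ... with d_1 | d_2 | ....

rank_ℚ(R)=1; free=2−1=1
SNF(R) diag = [4] → torsion [4]

Answer: M ≅ ℤ^1 ⊕ ℤ/4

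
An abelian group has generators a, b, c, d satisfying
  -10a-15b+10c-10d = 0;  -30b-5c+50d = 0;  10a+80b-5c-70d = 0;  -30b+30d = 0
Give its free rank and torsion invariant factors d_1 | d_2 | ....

Answer: M ≅ ℤ/5 ⊕ ℤ/5 ⊕ ℤ/10 ⊕ ℤ/30

Derivation:
rank_ℚ(R)=4; free=4−4=0
SNF(R) diag = [5, 5, 10, 30] → torsion [5, 5, 10, 30]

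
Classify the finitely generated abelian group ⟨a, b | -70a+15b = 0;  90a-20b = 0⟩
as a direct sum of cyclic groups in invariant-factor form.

Answer: M ≅ ℤ/5 ⊕ ℤ/10

Derivation:
rank_ℚ(R)=2; free=2−2=0
SNF(R) diag = [5, 10] → torsion [5, 10]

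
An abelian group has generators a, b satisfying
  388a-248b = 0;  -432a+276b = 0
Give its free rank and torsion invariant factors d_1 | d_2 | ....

Answer: M ≅ ℤ/4 ⊕ ℤ/12

Derivation:
rank_ℚ(R)=2; free=2−2=0
SNF(R) diag = [4, 12] → torsion [4, 12]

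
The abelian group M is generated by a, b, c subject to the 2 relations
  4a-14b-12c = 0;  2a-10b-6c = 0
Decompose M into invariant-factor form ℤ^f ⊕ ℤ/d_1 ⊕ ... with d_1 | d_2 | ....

rank_ℚ(R)=2; free=3−2=1
SNF(R) diag = [2, 6] → torsion [2, 6]

Answer: M ≅ ℤ^1 ⊕ ℤ/2 ⊕ ℤ/6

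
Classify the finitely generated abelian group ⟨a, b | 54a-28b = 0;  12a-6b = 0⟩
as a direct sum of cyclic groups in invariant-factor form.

Answer: M ≅ ℤ/2 ⊕ ℤ/6

Derivation:
rank_ℚ(R)=2; free=2−2=0
SNF(R) diag = [2, 6] → torsion [2, 6]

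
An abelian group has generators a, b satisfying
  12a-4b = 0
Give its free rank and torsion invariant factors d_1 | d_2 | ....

Answer: M ≅ ℤ^1 ⊕ ℤ/4

Derivation:
rank_ℚ(R)=1; free=2−1=1
SNF(R) diag = [4] → torsion [4]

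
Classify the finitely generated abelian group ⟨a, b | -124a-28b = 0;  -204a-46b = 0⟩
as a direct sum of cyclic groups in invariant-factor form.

Answer: M ≅ ℤ/2 ⊕ ℤ/4

Derivation:
rank_ℚ(R)=2; free=2−2=0
SNF(R) diag = [2, 4] → torsion [2, 4]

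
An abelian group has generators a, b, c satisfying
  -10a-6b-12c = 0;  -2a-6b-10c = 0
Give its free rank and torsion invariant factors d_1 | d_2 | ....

rank_ℚ(R)=2; free=3−2=1
SNF(R) diag = [2, 2] → torsion [2, 2]

Answer: M ≅ ℤ^1 ⊕ ℤ/2 ⊕ ℤ/2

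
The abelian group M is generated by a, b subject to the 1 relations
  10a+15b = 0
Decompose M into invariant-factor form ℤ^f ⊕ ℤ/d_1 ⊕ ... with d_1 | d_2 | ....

Answer: M ≅ ℤ^1 ⊕ ℤ/5

Derivation:
rank_ℚ(R)=1; free=2−1=1
SNF(R) diag = [5] → torsion [5]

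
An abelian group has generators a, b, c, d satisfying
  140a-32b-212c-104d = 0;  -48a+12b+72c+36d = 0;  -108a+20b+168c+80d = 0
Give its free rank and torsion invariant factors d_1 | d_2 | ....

Answer: M ≅ ℤ^1 ⊕ ℤ/4 ⊕ ℤ/4 ⊕ ℤ/12

Derivation:
rank_ℚ(R)=3; free=4−3=1
SNF(R) diag = [4, 4, 12] → torsion [4, 4, 12]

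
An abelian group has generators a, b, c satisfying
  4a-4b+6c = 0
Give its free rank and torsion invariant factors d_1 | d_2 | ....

Answer: M ≅ ℤ^2 ⊕ ℤ/2

Derivation:
rank_ℚ(R)=1; free=3−1=2
SNF(R) diag = [2] → torsion [2]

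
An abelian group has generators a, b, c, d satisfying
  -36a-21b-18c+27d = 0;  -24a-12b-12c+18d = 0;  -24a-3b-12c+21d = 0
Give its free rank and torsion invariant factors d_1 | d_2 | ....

Answer: M ≅ ℤ^1 ⊕ ℤ/3 ⊕ ℤ/6 ⊕ ℤ/6

Derivation:
rank_ℚ(R)=3; free=4−3=1
SNF(R) diag = [3, 6, 6] → torsion [3, 6, 6]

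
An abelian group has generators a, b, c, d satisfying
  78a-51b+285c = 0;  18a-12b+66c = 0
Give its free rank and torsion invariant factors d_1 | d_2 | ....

rank_ℚ(R)=2; free=4−2=2
SNF(R) diag = [3, 6] → torsion [3, 6]

Answer: M ≅ ℤ^2 ⊕ ℤ/3 ⊕ ℤ/6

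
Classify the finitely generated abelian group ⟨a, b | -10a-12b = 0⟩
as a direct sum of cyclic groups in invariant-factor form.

rank_ℚ(R)=1; free=2−1=1
SNF(R) diag = [2] → torsion [2]

Answer: M ≅ ℤ^1 ⊕ ℤ/2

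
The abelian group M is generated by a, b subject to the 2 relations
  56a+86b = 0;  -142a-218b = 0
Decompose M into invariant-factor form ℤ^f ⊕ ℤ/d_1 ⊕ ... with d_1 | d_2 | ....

Answer: M ≅ ℤ/2 ⊕ ℤ/2

Derivation:
rank_ℚ(R)=2; free=2−2=0
SNF(R) diag = [2, 2] → torsion [2, 2]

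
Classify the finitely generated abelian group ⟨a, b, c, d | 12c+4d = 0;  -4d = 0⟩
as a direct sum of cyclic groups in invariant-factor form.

rank_ℚ(R)=2; free=4−2=2
SNF(R) diag = [4, 12] → torsion [4, 12]

Answer: M ≅ ℤ^2 ⊕ ℤ/4 ⊕ ℤ/12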